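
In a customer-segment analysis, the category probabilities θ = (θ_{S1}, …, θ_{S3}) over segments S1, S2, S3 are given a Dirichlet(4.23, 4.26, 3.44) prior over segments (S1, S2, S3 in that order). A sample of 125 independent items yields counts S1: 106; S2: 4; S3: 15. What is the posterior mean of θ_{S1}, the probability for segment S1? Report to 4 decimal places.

The Dirichlet prior is conjugate to the Multinomial likelihood: each posterior αⱼ = prior αⱼ + observed count nⱼ.
Posterior concentration: (110.23, 8.26, 18.44), total = 136.93.
E[θ_{S1}|data] = α_{S1}/Σα = 110.23/136.93 = 0.8050.

0.8050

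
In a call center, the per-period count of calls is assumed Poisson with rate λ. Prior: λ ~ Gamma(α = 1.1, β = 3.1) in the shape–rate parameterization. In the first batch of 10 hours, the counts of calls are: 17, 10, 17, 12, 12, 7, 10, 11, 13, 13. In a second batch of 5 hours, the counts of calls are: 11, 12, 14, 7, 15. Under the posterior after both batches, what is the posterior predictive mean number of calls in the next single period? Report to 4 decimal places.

10.0608

With a Gamma(shape α, rate β) prior, the Poisson likelihood is conjugate: the posterior is Gamma(α + ΣXᵢ, β + n).
Batch 1: sum of counts S = 122 over n = 10 hours.
After batch 1: Gamma(α+S, β+n) = Gamma(1.1+122, 3.1+10) = Gamma(123.1, 13.1).
Batch 2: sum of counts S = 59 over n = 5 hours.
After batch 2: Gamma(α+S, β+n) = Gamma(123.1+59, 13.1+5) = Gamma(182.1, 18.1).
The predictive distribution for one future period is NegBinom with mean α/β = 10.0608.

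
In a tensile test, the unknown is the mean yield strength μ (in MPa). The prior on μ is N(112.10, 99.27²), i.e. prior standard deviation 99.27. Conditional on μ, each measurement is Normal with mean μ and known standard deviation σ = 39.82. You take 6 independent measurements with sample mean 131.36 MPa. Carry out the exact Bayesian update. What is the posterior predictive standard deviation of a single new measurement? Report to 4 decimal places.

42.9302

For Normal data with known variance σ², a Normal(μ₀, σ₀²) prior on μ is conjugate. Posterior precision = 1/σ₀² + n/σ²; posterior mean is the precision-weighted average of μ₀ and x̄.
σ₀² = 99.27² = 9854.5329, σ² = 39.82² = 1585.6324; σ² + n·σ₀² = 1585.6324 + 6·9854.5329 = 60712.8298.
Posterior precision = 1/σ₀² + n/σ² = 1/9854.5329 + 6/1585.6324 = (σ² + n·σ₀²)/(σ₀²σ²) = 60712.8298/(9854.5329·1585.6324); posterior variance σₙ² = σ₀²σ²/(σ² + n·σ₀²) = 9854.5329·1585.6324/60712.8298 = 257.370093.
Predictive variance for one new observation = σₙ² + σ² = 9854.5329·1585.6324/60712.8298 + 1585.6324 = σ²·(σ₀² + 60712.8298)/60712.8298 = 1585.6324·70567.3627/60712.8298 = 1843.002493; SD = √(1585.6324·70567.3627/60712.8298) = 42.9302.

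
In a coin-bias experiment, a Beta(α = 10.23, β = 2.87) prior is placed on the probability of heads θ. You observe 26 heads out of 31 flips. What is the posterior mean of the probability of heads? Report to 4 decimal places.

The Beta prior is conjugate to a Binomial/Bernoulli likelihood; the update adds successes to α and failures to β.
Posterior: Beta(α+k, β+n−k) = Beta(10.23+26, 2.87+5) = Beta(36.23, 7.87).
Posterior mean = α/(α+β) = 36.23/44.10 = 0.8215.

0.8215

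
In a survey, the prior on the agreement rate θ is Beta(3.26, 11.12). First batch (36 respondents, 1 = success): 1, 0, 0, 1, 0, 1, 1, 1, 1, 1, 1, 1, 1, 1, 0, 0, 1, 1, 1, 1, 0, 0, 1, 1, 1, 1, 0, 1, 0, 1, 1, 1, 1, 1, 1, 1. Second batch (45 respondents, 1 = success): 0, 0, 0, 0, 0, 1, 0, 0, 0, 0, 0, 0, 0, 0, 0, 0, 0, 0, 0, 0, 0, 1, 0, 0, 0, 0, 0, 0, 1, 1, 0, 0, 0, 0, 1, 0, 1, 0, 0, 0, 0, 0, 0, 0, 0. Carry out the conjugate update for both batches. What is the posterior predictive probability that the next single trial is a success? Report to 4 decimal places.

0.3802

The Beta prior is conjugate to a Binomial/Bernoulli likelihood; the update adds successes to α and failures to β.
After batch 1: Beta(3.26+27, 11.12+9) = Beta(30.26, 20.12).
After batch 2: Beta(30.26+6, 20.12+39) = Beta(36.26, 59.12).
For a single future Bernoulli trial, P(success | data) = α/(α+β) = 0.3802.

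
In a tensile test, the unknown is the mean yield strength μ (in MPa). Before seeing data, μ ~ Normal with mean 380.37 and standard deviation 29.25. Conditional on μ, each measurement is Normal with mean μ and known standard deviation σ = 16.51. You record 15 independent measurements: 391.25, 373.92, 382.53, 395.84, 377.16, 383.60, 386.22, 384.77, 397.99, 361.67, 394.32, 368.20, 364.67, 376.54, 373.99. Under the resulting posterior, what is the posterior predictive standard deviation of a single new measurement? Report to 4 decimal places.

For Normal data with known variance σ², a Normal(μ₀, σ₀²) prior on μ is conjugate. Posterior precision = 1/σ₀² + n/σ²; posterior mean is the precision-weighted average of μ₀ and x̄.
σ₀² = 29.25² = 855.5625, σ² = 16.51² = 272.5801; σ² + n·σ₀² = 272.5801 + 15·855.5625 = 13106.0176.
Posterior precision = 1/σ₀² + n/σ² = 1/855.5625 + 15/272.5801 = (σ² + n·σ₀²)/(σ₀²σ²) = 13106.0176/(855.5625·272.5801); posterior variance σₙ² = σ₀²σ²/(σ² + n·σ₀²) = 855.5625·272.5801/13106.0176 = 17.794064.
Predictive variance for one new observation = σₙ² + σ² = 855.5625·272.5801/13106.0176 + 272.5801 = σ²·(σ₀² + 13106.0176)/13106.0176 = 272.5801·13961.5801/13106.0176 = 290.374164; SD = √(272.5801·13961.5801/13106.0176) = 17.0404.

17.0404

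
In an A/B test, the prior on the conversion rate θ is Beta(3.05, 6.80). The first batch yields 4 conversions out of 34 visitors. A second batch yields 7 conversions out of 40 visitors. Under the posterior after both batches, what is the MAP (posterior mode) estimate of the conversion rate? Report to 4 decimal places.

The Beta prior is conjugate to a Binomial/Bernoulli likelihood; the update adds successes to α and failures to β.
After batch 1: Beta(3.05+4, 6.80+30) = Beta(7.05, 36.80).
After batch 2: Beta(7.05+7, 36.80+33) = Beta(14.05, 69.80).
Mode of Beta(a,b) for a,b>1 is (a−1)/(a+b−2) = 13.05/81.85 = 0.1594.

0.1594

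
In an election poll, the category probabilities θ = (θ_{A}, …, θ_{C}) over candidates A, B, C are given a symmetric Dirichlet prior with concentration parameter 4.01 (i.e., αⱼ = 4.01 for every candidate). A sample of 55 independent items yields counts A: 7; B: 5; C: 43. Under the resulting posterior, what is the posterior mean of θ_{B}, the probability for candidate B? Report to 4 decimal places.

0.1344

The Dirichlet prior is conjugate to the Multinomial likelihood: each posterior αⱼ = prior αⱼ + observed count nⱼ.
Posterior concentration: (11.01, 9.01, 47.01), total = 67.03.
E[θ_{B}|data] = α_{B}/Σα = 9.01/67.03 = 0.1344.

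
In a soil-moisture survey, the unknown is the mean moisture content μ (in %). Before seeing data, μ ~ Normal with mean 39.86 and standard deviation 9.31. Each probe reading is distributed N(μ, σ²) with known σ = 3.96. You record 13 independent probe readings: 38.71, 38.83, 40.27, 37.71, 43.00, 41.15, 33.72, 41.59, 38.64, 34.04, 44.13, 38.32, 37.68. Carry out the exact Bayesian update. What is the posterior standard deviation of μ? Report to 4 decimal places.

For Normal data with known variance σ², a Normal(μ₀, σ₀²) prior on μ is conjugate. Posterior precision = 1/σ₀² + n/σ²; posterior mean is the precision-weighted average of μ₀ and x̄.
σ₀² = 9.31² = 86.6761, σ² = 3.96² = 15.6816; σ² + n·σ₀² = 15.6816 + 13·86.6761 = 1142.4709.
Posterior precision = 1/σ₀² + n/σ² = 1/86.6761 + 13/15.6816 = (σ² + n·σ₀²)/(σ₀²σ²) = 1142.4709/(86.6761·15.6816); posterior variance σₙ² = σ₀²σ²/(σ² + n·σ₀²) = 86.6761·15.6816/1142.4709 = 1.189720.
Posterior SD = √σₙ² = √(86.6761·15.6816/1142.4709) = 1.0907.

1.0907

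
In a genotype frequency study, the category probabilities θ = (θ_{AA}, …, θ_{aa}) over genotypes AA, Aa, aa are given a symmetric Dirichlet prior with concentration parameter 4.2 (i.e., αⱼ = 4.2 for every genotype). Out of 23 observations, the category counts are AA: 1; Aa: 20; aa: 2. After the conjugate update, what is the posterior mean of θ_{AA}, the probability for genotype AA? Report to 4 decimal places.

The Dirichlet prior is conjugate to the Multinomial likelihood: each posterior αⱼ = prior αⱼ + observed count nⱼ.
Posterior concentration: (5.2, 24.2, 6.2), total = 35.6.
E[θ_{AA}|data] = α_{AA}/Σα = 5.2/35.6 = 0.1461.

0.1461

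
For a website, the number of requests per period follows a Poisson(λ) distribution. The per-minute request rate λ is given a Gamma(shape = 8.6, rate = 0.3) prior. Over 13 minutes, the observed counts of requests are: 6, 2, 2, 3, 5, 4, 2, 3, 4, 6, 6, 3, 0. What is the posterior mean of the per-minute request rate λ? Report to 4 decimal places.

4.1053

With a Gamma(shape α, rate β) prior, the Poisson likelihood is conjugate: the posterior is Gamma(α + ΣXᵢ, β + n).
Sum of counts S = 46 over n = 13 minutes.
Posterior: Gamma(α+S, β+n) = Gamma(8.6+46, 0.3+13) = Gamma(54.6, 13.3).
Posterior mean = α/β = 54.6/13.3 = 4.1053.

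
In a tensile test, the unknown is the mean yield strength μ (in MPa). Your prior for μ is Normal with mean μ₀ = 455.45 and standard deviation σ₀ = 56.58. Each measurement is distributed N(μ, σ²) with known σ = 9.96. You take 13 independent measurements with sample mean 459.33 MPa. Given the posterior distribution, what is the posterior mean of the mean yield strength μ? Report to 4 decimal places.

459.3208

For Normal data with known variance σ², a Normal(μ₀, σ₀²) prior on μ is conjugate. Posterior precision = 1/σ₀² + n/σ²; posterior mean is the precision-weighted average of μ₀ and x̄.
n·x̄ = 13·459.33 = 5971.29.
σ₀² = 56.58² = 3201.2964, σ² = 9.96² = 99.2016; σ² + n·σ₀² = 99.2016 + 13·3201.2964 = 41716.0548.
Posterior mean = (μ₀/σ₀² + n·x̄/σ²)/(1/σ₀² + n/σ²) = (σ²·μ₀ + σ₀²·n·x̄)/(σ² + n·σ₀²) = (99.2016·455.45 + 3201.2964·5971.29)/41716.0548 = 19161050.549076/41716.0548 = 459.3208.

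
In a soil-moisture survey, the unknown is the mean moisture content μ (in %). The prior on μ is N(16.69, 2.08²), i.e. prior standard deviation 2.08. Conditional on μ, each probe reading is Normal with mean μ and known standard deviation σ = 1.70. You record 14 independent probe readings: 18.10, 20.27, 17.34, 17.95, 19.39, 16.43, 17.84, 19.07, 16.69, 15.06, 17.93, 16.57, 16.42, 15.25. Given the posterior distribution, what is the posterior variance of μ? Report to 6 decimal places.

0.197028

For Normal data with known variance σ², a Normal(μ₀, σ₀²) prior on μ is conjugate. Posterior precision = 1/σ₀² + n/σ²; posterior mean is the precision-weighted average of μ₀ and x̄.
σ₀² = 2.08² = 4.3264, σ² = 1.70² = 2.89; σ² + n·σ₀² = 2.89 + 14·4.3264 = 63.4596.
Posterior precision = 1/σ₀² + n/σ² = 1/4.3264 + 14/2.89 = (σ² + n·σ₀²)/(σ₀²σ²) = 63.4596/(4.3264·2.89); posterior variance σₙ² = σ₀²σ²/(σ² + n·σ₀²) = 4.3264·2.89/63.4596 = 0.197028.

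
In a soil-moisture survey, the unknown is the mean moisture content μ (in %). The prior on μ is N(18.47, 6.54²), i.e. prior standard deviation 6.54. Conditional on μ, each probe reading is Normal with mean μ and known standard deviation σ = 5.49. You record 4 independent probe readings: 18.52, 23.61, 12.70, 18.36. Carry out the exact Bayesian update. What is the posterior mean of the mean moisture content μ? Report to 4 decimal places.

For Normal data with known variance σ², a Normal(μ₀, σ₀²) prior on μ is conjugate. Posterior precision = 1/σ₀² + n/σ²; posterior mean is the precision-weighted average of μ₀ and x̄.
Σxᵢ = 18.52 + 23.61 + 12.70 + 18.36 = 73.19, so n·x̄ = 73.19.
σ₀² = 6.54² = 42.7716, σ² = 5.49² = 30.1401; σ² + n·σ₀² = 30.1401 + 4·42.7716 = 201.2265.
Posterior mean = (μ₀/σ₀² + n·x̄/σ²)/(1/σ₀² + n/σ²) = (σ²·μ₀ + σ₀²·n·x̄)/(σ² + n·σ₀²) = (30.1401·18.47 + 42.7716·73.19)/201.2265 = 3687.141051/201.2265 = 18.3233.

18.3233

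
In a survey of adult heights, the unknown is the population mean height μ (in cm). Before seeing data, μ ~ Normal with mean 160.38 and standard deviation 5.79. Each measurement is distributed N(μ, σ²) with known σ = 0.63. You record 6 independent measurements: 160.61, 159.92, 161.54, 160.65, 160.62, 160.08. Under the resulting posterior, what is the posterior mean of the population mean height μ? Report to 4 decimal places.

160.5696

For Normal data with known variance σ², a Normal(μ₀, σ₀²) prior on μ is conjugate. Posterior precision = 1/σ₀² + n/σ²; posterior mean is the precision-weighted average of μ₀ and x̄.
Σxᵢ = 160.61 + 159.92 + 161.54 + 160.65 + 160.62 + 160.08 = 963.42, so n·x̄ = 963.42.
σ₀² = 5.79² = 33.5241, σ² = 0.63² = 0.3969; σ² + n·σ₀² = 0.3969 + 6·33.5241 = 201.5415.
Posterior mean = (μ₀/σ₀² + n·x̄/σ²)/(1/σ₀² + n/σ²) = (σ²·μ₀ + σ₀²·n·x̄)/(σ² + n·σ₀²) = (0.3969·160.38 + 33.5241·963.42)/201.5415 = 32361.443244/201.5415 = 160.5696.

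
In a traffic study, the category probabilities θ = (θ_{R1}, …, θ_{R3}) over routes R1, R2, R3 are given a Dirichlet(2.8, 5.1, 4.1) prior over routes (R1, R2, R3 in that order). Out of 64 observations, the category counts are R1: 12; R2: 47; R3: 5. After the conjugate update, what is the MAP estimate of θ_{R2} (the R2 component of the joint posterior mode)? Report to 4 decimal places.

0.7000

The Dirichlet prior is conjugate to the Multinomial likelihood: each posterior αⱼ = prior αⱼ + observed count nⱼ.
Posterior concentration: (14.8, 52.1, 9.1), total = 76.0.
Joint mode component: (α_{R2}−1)/(Σα−K) = 51.1/73.0 = 0.7000.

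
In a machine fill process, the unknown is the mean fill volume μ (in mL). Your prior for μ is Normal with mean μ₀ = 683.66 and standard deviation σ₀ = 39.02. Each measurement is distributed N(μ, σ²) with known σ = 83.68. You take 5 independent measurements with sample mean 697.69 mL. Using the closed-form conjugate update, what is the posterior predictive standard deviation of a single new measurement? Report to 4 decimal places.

87.9308

For Normal data with known variance σ², a Normal(μ₀, σ₀²) prior on μ is conjugate. Posterior precision = 1/σ₀² + n/σ²; posterior mean is the precision-weighted average of μ₀ and x̄.
σ₀² = 39.02² = 1522.5604, σ² = 83.68² = 7002.3424; σ² + n·σ₀² = 7002.3424 + 5·1522.5604 = 14615.1444.
Posterior precision = 1/σ₀² + n/σ² = 1/1522.5604 + 5/7002.3424 = (σ² + n·σ₀²)/(σ₀²σ²) = 14615.1444/(1522.5604·7002.3424); posterior variance σₙ² = σ₀²σ²/(σ² + n·σ₀²) = 1522.5604·7002.3424/14615.1444 = 729.482306.
Predictive variance for one new observation = σₙ² + σ² = 1522.5604·7002.3424/14615.1444 + 7002.3424 = σ²·(σ₀² + 14615.1444)/14615.1444 = 7002.3424·16137.7048/14615.1444 = 7731.824706; SD = √(7002.3424·16137.7048/14615.1444) = 87.9308.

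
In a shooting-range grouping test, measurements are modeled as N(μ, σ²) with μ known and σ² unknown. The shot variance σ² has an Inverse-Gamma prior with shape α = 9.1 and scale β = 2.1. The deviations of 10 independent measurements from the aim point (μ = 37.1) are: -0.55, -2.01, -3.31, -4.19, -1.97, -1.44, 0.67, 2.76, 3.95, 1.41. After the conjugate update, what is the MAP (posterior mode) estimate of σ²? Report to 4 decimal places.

2.2737

With known mean μ and an Inverse-Gamma(α, β) prior on σ², the Normal likelihood is conjugate: posterior is Inv-Gamma(α + n/2, β + Σ(xᵢ−μ)²/2).
Σ(xᵢ−μ)² = (-0.55)² + (-2.01)² + (-3.31)² + (-4.19)² + (-1.97)² + (-1.44)² + (0.67)² + (2.76)² + (3.95)² + (1.41)² = 64.4664.
Posterior: Inv-Gamma(9.1 + 10/2, 2.1 + 64.4664/2) = Inv-Gamma(14.10, 34.33320).
Mode = β/(α+1) = 34.33320/15.10 = 2.2737.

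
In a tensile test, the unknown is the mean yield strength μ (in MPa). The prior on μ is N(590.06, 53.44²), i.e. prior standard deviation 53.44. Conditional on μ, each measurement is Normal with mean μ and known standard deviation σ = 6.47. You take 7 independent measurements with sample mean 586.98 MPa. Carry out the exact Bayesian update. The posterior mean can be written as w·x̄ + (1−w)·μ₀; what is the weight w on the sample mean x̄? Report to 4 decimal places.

For Normal data with known variance σ², a Normal(μ₀, σ₀²) prior on μ is conjugate. Posterior precision = 1/σ₀² + n/σ²; posterior mean is the precision-weighted average of μ₀ and x̄.
σ₀² = 53.44² = 2855.8336, σ² = 6.47² = 41.8609. Prior precision 1/σ₀² = 1/2855.8336; data precision n/σ² = 7/41.8609.
w = (n/σ²)/(1/σ₀² + n/σ²) = n·σ₀²/(σ² + n·σ₀²) = 7·2855.8336/(41.8609 + 7·2855.8336) = 19990.8352/20032.6961 = 0.9979.

0.9979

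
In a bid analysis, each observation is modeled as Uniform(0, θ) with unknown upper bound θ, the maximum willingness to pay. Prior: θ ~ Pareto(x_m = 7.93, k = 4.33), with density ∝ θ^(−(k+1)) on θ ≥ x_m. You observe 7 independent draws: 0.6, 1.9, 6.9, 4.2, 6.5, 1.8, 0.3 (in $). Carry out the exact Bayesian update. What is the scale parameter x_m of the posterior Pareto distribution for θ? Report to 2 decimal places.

A Pareto(scale x_m, shape k) prior on the upper bound θ of Uniform(0, θ) is conjugate: posterior is Pareto(max(x_m, max xᵢ), k + n).
Sample maximum = 6.9; prior scale x_m = 7.93 → posterior scale = max = 7.93.
Posterior shape = 4.33 + 7 = 11.33.
Posterior scale x_m = 7.93.

7.93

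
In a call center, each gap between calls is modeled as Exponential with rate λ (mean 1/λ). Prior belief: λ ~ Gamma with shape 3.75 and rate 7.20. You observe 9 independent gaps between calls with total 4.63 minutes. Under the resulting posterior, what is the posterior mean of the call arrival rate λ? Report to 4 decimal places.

1.0778

With a Gamma(shape α, rate β) prior on the exponential rate λ, the posterior after n observations with total T = Σxᵢ is Gamma(α+n, β+T).
Posterior: Gamma(3.75+9, 7.20+4.63) = Gamma(12.75, 11.83).
Posterior mean of λ = α/β = 12.75/11.83 = 1.0778.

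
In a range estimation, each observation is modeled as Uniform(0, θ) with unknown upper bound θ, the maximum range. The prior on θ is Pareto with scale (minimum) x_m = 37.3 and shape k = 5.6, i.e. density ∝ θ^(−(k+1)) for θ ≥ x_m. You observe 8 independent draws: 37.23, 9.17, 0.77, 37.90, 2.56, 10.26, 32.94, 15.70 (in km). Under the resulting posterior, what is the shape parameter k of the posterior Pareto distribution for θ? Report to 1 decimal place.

13.6

A Pareto(scale x_m, shape k) prior on the upper bound θ of Uniform(0, θ) is conjugate: posterior is Pareto(max(x_m, max xᵢ), k + n).
Sample maximum = 37.90; prior scale x_m = 37.3 → posterior scale = max = 37.90.
Posterior shape = 5.6 + 8 = 13.6.
Posterior shape k = 13.6.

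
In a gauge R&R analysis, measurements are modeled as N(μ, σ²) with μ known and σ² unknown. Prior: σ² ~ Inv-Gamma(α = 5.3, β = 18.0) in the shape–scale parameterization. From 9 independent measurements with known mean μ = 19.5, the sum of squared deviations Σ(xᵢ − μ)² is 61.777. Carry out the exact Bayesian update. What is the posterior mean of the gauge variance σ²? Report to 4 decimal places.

5.5555

With known mean μ and an Inverse-Gamma(α, β) prior on σ², the Normal likelihood is conjugate: posterior is Inv-Gamma(α + n/2, β + Σ(xᵢ−μ)²/2).
Posterior: Inv-Gamma(5.3 + 9/2, 18.0 + 61.777/2) = Inv-Gamma(9.80, 48.8885).
E[σ²|data] = β/(α−1) = 48.8885/8.80 = 5.5555.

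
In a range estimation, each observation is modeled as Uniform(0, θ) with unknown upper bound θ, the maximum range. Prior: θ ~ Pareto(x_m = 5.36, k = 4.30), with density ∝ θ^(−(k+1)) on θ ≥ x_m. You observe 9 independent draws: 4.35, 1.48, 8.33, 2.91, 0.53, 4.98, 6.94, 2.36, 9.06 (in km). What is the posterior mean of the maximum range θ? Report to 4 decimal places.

9.7966

A Pareto(scale x_m, shape k) prior on the upper bound θ of Uniform(0, θ) is conjugate: posterior is Pareto(max(x_m, max xᵢ), k + n).
Sample maximum = 9.06; prior scale x_m = 5.36 → posterior scale = max = 9.06.
Posterior shape = 4.30 + 9 = 13.30.
E[θ|data] = k·x_m/(k−1) = 13.30·9.06/12.30 = 9.7966.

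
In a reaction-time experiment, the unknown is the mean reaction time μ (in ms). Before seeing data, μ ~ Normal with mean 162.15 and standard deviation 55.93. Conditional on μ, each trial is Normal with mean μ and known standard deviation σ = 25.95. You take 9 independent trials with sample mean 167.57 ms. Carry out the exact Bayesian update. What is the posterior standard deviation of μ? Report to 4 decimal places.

8.5484

For Normal data with known variance σ², a Normal(μ₀, σ₀²) prior on μ is conjugate. Posterior precision = 1/σ₀² + n/σ²; posterior mean is the precision-weighted average of μ₀ and x̄.
σ₀² = 55.93² = 3128.1649, σ² = 25.95² = 673.4025; σ² + n·σ₀² = 673.4025 + 9·3128.1649 = 28826.8866.
Posterior precision = 1/σ₀² + n/σ² = 1/3128.1649 + 9/673.4025 = (σ² + n·σ₀²)/(σ₀²σ²) = 28826.8866/(3128.1649·673.4025); posterior variance σₙ² = σ₀²σ²/(σ² + n·σ₀²) = 3128.1649·673.4025/28826.8866 = 73.074630.
Posterior SD = √σₙ² = √(3128.1649·673.4025/28826.8866) = 8.5484.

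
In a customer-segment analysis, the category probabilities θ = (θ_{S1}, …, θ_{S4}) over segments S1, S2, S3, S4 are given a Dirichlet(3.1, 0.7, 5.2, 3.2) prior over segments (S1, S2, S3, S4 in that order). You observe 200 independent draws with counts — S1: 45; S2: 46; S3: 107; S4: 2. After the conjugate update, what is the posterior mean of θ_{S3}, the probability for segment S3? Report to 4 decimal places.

0.5287

The Dirichlet prior is conjugate to the Multinomial likelihood: each posterior αⱼ = prior αⱼ + observed count nⱼ.
Posterior concentration: (48.1, 46.7, 112.2, 5.2), total = 212.2.
E[θ_{S3}|data] = α_{S3}/Σα = 112.2/212.2 = 0.5287.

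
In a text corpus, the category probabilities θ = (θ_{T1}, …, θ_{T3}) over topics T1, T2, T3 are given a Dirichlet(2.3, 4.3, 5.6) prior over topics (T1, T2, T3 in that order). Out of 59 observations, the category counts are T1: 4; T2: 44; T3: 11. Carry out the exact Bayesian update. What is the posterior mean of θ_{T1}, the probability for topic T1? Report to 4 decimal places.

The Dirichlet prior is conjugate to the Multinomial likelihood: each posterior αⱼ = prior αⱼ + observed count nⱼ.
Posterior concentration: (6.3, 48.3, 16.6), total = 71.2.
E[θ_{T1}|data] = α_{T1}/Σα = 6.3/71.2 = 0.0885.

0.0885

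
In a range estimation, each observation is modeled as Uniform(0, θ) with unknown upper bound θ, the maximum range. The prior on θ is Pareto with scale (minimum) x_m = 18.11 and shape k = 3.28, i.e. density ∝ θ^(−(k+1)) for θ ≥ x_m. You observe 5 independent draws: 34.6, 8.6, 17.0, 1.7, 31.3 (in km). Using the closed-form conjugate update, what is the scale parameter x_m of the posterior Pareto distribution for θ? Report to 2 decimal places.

A Pareto(scale x_m, shape k) prior on the upper bound θ of Uniform(0, θ) is conjugate: posterior is Pareto(max(x_m, max xᵢ), k + n).
Sample maximum = 34.6; prior scale x_m = 18.11 → posterior scale = max = 34.60.
Posterior shape = 3.28 + 5 = 8.28.
Posterior scale x_m = 34.60.

34.60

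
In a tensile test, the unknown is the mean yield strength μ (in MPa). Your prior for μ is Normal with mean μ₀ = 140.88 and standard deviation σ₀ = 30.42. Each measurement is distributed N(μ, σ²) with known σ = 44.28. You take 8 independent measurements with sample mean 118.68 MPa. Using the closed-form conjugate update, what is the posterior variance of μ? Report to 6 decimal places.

For Normal data with known variance σ², a Normal(μ₀, σ₀²) prior on μ is conjugate. Posterior precision = 1/σ₀² + n/σ²; posterior mean is the precision-weighted average of μ₀ and x̄.
σ₀² = 30.42² = 925.3764, σ² = 44.28² = 1960.7184; σ² + n·σ₀² = 1960.7184 + 8·925.3764 = 9363.7296.
Posterior precision = 1/σ₀² + n/σ² = 1/925.3764 + 8/1960.7184 = (σ² + n·σ₀²)/(σ₀²σ²) = 9363.7296/(925.3764·1960.7184); posterior variance σₙ² = σ₀²σ²/(σ² + n·σ₀²) = 925.3764·1960.7184/9363.7296 = 193.769215.

193.769215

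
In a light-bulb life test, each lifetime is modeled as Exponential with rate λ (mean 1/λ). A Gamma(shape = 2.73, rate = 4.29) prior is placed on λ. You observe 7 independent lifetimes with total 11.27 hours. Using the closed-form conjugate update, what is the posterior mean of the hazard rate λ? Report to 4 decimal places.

With a Gamma(shape α, rate β) prior on the exponential rate λ, the posterior after n observations with total T = Σxᵢ is Gamma(α+n, β+T).
Posterior: Gamma(2.73+7, 4.29+11.27) = Gamma(9.73, 15.56).
Posterior mean of λ = α/β = 9.73/15.56 = 0.6253.

0.6253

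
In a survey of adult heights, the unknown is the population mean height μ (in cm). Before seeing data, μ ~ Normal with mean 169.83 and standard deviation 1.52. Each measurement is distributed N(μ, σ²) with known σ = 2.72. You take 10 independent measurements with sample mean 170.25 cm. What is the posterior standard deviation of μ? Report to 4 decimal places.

For Normal data with known variance σ², a Normal(μ₀, σ₀²) prior on μ is conjugate. Posterior precision = 1/σ₀² + n/σ²; posterior mean is the precision-weighted average of μ₀ and x̄.
σ₀² = 1.52² = 2.3104, σ² = 2.72² = 7.3984; σ² + n·σ₀² = 7.3984 + 10·2.3104 = 30.5024.
Posterior precision = 1/σ₀² + n/σ² = 1/2.3104 + 10/7.3984 = (σ² + n·σ₀²)/(σ₀²σ²) = 30.5024/(2.3104·7.3984); posterior variance σₙ² = σ₀²σ²/(σ² + n·σ₀²) = 2.3104·7.3984/30.5024 = 0.560391.
Posterior SD = √σₙ² = √(2.3104·7.3984/30.5024) = 0.7486.

0.7486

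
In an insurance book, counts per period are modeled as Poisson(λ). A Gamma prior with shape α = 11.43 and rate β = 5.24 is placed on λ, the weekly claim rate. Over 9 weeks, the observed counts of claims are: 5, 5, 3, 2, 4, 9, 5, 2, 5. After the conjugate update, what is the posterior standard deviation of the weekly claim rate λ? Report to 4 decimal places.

0.5036

With a Gamma(shape α, rate β) prior, the Poisson likelihood is conjugate: the posterior is Gamma(α + ΣXᵢ, β + n).
Sum of counts S = 40 over n = 9 weeks.
Posterior: Gamma(α+S, β+n) = Gamma(11.43+40, 5.24+9) = Gamma(51.43, 14.24).
SD = √α/β = √51.43/14.24 = 0.5036.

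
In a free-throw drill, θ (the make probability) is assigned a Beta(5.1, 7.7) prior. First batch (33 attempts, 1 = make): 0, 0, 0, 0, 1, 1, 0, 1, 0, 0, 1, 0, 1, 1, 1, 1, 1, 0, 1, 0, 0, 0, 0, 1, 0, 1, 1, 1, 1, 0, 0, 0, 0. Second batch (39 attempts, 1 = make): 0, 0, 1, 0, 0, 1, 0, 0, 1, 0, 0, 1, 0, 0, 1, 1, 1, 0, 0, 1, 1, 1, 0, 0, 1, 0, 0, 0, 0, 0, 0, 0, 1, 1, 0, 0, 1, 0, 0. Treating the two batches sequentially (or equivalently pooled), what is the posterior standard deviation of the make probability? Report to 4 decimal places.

The Beta prior is conjugate to a Binomial/Bernoulli likelihood; the update adds successes to α and failures to β.
After batch 1: Beta(5.1+15, 7.7+18) = Beta(20.1, 25.7).
After batch 2: Beta(20.1+14, 25.7+25) = Beta(34.1, 50.7).
Var = αβ/((α+β)²(α+β+1)) = 34.1·50.7/(84.8²·85.8) = 0.00280210; SD = √0.00280210 = 0.0529.

0.0529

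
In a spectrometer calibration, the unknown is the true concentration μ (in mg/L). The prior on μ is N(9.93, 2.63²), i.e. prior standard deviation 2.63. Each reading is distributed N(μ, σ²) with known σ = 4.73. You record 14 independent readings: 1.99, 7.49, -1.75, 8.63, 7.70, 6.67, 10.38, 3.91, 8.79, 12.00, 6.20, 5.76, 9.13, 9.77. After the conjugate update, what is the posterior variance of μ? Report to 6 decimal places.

For Normal data with known variance σ², a Normal(μ₀, σ₀²) prior on μ is conjugate. Posterior precision = 1/σ₀² + n/σ²; posterior mean is the precision-weighted average of μ₀ and x̄.
σ₀² = 2.63² = 6.9169, σ² = 4.73² = 22.3729; σ² + n·σ₀² = 22.3729 + 14·6.9169 = 119.2095.
Posterior precision = 1/σ₀² + n/σ² = 1/6.9169 + 14/22.3729 = (σ² + n·σ₀²)/(σ₀²σ²) = 119.2095/(6.9169·22.3729); posterior variance σₙ² = σ₀²σ²/(σ² + n·σ₀²) = 6.9169·22.3729/119.2095 = 1.298144.

1.298144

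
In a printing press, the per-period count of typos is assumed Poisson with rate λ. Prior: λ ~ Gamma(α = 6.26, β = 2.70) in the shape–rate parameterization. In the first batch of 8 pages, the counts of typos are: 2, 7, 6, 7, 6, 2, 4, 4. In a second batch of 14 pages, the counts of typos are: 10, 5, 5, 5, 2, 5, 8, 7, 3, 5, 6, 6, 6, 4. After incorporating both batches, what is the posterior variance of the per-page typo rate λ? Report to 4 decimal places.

With a Gamma(shape α, rate β) prior, the Poisson likelihood is conjugate: the posterior is Gamma(α + ΣXᵢ, β + n).
Batch 1: sum of counts S = 38 over n = 8 pages.
After batch 1: Gamma(α+S, β+n) = Gamma(6.26+38, 2.70+8) = Gamma(44.26, 10.70).
Batch 2: sum of counts S = 77 over n = 14 pages.
After batch 2: Gamma(α+S, β+n) = Gamma(44.26+77, 10.70+14) = Gamma(121.26, 24.70).
Var = α/β² = 121.26/24.70² = 0.1988.

0.1988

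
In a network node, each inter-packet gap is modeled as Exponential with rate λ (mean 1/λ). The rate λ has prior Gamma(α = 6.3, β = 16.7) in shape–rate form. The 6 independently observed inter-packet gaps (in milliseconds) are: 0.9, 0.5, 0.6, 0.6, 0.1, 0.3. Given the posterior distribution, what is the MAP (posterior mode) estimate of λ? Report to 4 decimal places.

With a Gamma(shape α, rate β) prior on the exponential rate λ, the posterior after n observations with total T = Σxᵢ is Gamma(α+n, β+T).
Sum of observations T = 3.0 milliseconds; n = 6.
Posterior: Gamma(6.3+6, 16.7+3.0) = Gamma(12.3, 19.7).
Mode = (α−1)/β = 0.5736.

0.5736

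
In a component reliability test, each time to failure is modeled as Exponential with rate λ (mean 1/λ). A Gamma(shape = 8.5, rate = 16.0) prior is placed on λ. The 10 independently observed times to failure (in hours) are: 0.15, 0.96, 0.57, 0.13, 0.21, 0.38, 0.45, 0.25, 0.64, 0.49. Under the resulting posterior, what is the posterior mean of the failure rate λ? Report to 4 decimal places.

With a Gamma(shape α, rate β) prior on the exponential rate λ, the posterior after n observations with total T = Σxᵢ is Gamma(α+n, β+T).
Sum of observations T = 4.23 hours; n = 10.
Posterior: Gamma(8.5+10, 16.0+4.23) = Gamma(18.5, 20.23).
Posterior mean of λ = α/β = 18.5/20.23 = 0.9145.

0.9145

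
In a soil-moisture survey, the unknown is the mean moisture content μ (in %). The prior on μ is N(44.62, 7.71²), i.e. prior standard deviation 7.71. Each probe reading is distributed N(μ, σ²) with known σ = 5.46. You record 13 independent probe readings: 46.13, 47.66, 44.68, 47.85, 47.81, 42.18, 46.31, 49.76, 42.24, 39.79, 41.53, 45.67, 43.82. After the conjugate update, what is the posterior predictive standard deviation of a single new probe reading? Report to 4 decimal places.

5.6586

For Normal data with known variance σ², a Normal(μ₀, σ₀²) prior on μ is conjugate. Posterior precision = 1/σ₀² + n/σ²; posterior mean is the precision-weighted average of μ₀ and x̄.
σ₀² = 7.71² = 59.4441, σ² = 5.46² = 29.8116; σ² + n·σ₀² = 29.8116 + 13·59.4441 = 802.5849.
Posterior precision = 1/σ₀² + n/σ² = 1/59.4441 + 13/29.8116 = (σ² + n·σ₀²)/(σ₀²σ²) = 802.5849/(59.4441·29.8116); posterior variance σₙ² = σ₀²σ²/(σ² + n·σ₀²) = 59.4441·29.8116/802.5849 = 2.208020.
Predictive variance for one new observation = σₙ² + σ² = 59.4441·29.8116/802.5849 + 29.8116 = σ²·(σ₀² + 802.5849)/802.5849 = 29.8116·862.029/802.5849 = 32.019620; SD = √(29.8116·862.029/802.5849) = 5.6586.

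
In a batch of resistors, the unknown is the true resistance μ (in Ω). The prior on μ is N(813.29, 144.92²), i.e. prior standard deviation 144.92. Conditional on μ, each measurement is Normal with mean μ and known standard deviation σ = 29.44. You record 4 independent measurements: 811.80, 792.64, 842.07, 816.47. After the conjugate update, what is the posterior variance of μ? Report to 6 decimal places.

For Normal data with known variance σ², a Normal(μ₀, σ₀²) prior on μ is conjugate. Posterior precision = 1/σ₀² + n/σ²; posterior mean is the precision-weighted average of μ₀ and x̄.
σ₀² = 144.92² = 21001.8064, σ² = 29.44² = 866.7136; σ² + n·σ₀² = 866.7136 + 4·21001.8064 = 84873.9392.
Posterior precision = 1/σ₀² + n/σ² = 1/21001.8064 + 4/866.7136 = (σ² + n·σ₀²)/(σ₀²σ²) = 84873.9392/(21001.8064·866.7136); posterior variance σₙ² = σ₀²σ²/(σ² + n·σ₀²) = 21001.8064·866.7136/84873.9392 = 214.465729.

214.465729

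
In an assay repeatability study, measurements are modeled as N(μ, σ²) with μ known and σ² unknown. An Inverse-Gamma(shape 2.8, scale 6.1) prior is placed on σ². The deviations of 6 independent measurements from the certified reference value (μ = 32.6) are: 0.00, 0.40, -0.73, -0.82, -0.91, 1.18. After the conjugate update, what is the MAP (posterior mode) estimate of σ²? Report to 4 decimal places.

1.1607

With known mean μ and an Inverse-Gamma(α, β) prior on σ², the Normal likelihood is conjugate: posterior is Inv-Gamma(α + n/2, β + Σ(xᵢ−μ)²/2).
Σ(xᵢ−μ)² = (0.00)² + (0.40)² + (-0.73)² + (-0.82)² + (-0.91)² + (1.18)² = 3.5858.
Posterior: Inv-Gamma(2.8 + 6/2, 6.1 + 3.5858/2) = Inv-Gamma(5.80, 7.89290).
Mode = β/(α+1) = 7.89290/6.80 = 1.1607.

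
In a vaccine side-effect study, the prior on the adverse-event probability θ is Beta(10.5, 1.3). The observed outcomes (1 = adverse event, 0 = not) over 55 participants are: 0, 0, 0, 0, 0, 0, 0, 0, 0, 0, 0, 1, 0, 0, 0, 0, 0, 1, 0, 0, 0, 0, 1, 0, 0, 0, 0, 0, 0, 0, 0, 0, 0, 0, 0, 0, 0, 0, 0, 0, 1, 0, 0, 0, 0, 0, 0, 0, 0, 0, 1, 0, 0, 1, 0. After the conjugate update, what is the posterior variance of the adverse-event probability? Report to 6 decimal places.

The Beta prior is conjugate to a Binomial/Bernoulli likelihood; the update adds successes to α and failures to β.
Posterior: Beta(α+k, β+n−k) = Beta(10.5+6, 1.3+49) = Beta(16.5, 50.3).
Var = αβ/((α+β)²(α+β+1)) = 16.5·50.3/(66.8²·67.8) = 0.002743.

0.002743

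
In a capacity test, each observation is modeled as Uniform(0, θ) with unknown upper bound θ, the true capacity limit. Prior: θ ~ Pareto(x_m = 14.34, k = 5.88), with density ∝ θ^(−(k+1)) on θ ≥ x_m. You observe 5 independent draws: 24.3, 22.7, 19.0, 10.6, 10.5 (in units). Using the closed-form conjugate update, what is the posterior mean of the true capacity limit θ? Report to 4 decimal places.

A Pareto(scale x_m, shape k) prior on the upper bound θ of Uniform(0, θ) is conjugate: posterior is Pareto(max(x_m, max xᵢ), k + n).
Sample maximum = 24.3; prior scale x_m = 14.34 → posterior scale = max = 24.30.
Posterior shape = 5.88 + 5 = 10.88.
E[θ|data] = k·x_m/(k−1) = 10.88·24.30/9.88 = 26.7595.

26.7595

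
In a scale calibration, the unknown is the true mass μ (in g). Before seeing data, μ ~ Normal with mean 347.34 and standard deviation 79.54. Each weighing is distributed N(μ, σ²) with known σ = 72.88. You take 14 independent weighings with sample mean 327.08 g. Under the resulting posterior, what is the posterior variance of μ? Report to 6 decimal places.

357.928313

For Normal data with known variance σ², a Normal(μ₀, σ₀²) prior on μ is conjugate. Posterior precision = 1/σ₀² + n/σ²; posterior mean is the precision-weighted average of μ₀ and x̄.
σ₀² = 79.54² = 6326.6116, σ² = 72.88² = 5311.4944; σ² + n·σ₀² = 5311.4944 + 14·6326.6116 = 93884.0568.
Posterior precision = 1/σ₀² + n/σ² = 1/6326.6116 + 14/5311.4944 = (σ² + n·σ₀²)/(σ₀²σ²) = 93884.0568/(6326.6116·5311.4944); posterior variance σₙ² = σ₀²σ²/(σ² + n·σ₀²) = 6326.6116·5311.4944/93884.0568 = 357.928313.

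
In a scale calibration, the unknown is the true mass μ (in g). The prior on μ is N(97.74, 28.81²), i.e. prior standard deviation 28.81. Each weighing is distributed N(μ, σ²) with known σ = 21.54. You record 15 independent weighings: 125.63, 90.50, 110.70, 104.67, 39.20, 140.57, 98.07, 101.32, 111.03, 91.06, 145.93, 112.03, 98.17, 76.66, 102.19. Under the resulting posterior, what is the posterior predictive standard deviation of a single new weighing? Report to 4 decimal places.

22.2214

For Normal data with known variance σ², a Normal(μ₀, σ₀²) prior on μ is conjugate. Posterior precision = 1/σ₀² + n/σ²; posterior mean is the precision-weighted average of μ₀ and x̄.
σ₀² = 28.81² = 830.0161, σ² = 21.54² = 463.9716; σ² + n·σ₀² = 463.9716 + 15·830.0161 = 12914.2131.
Posterior precision = 1/σ₀² + n/σ² = 1/830.0161 + 15/463.9716 = (σ² + n·σ₀²)/(σ₀²σ²) = 12914.2131/(830.0161·463.9716); posterior variance σₙ² = σ₀²σ²/(σ² + n·σ₀²) = 830.0161·463.9716/12914.2131 = 29.820160.
Predictive variance for one new observation = σₙ² + σ² = 830.0161·463.9716/12914.2131 + 463.9716 = σ²·(σ₀² + 12914.2131)/12914.2131 = 463.9716·13744.2292/12914.2131 = 493.791760; SD = √(463.9716·13744.2292/12914.2131) = 22.2214.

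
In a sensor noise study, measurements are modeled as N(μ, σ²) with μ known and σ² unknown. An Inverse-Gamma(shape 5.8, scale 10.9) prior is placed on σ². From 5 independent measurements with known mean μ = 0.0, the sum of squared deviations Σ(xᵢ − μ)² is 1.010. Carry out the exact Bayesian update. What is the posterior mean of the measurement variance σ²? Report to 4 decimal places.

With known mean μ and an Inverse-Gamma(α, β) prior on σ², the Normal likelihood is conjugate: posterior is Inv-Gamma(α + n/2, β + Σ(xᵢ−μ)²/2).
Posterior: Inv-Gamma(5.8 + 5/2, 10.9 + 1.010/2) = Inv-Gamma(8.30, 11.4050).
E[σ²|data] = β/(α−1) = 11.4050/7.30 = 1.5623.

1.5623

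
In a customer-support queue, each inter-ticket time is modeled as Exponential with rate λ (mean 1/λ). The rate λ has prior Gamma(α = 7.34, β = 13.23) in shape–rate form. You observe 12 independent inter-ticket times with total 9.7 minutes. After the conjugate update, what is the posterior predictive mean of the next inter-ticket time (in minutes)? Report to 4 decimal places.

With a Gamma(shape α, rate β) prior on the exponential rate λ, the posterior after n observations with total T = Σxᵢ is Gamma(α+n, β+T).
Posterior: Gamma(7.34+12, 13.23+9.7) = Gamma(19.34, 22.93).
The predictive distribution for the next observation is Lomax; its mean is β/(α−1) = 22.93/18.34 = 1.2503.

1.2503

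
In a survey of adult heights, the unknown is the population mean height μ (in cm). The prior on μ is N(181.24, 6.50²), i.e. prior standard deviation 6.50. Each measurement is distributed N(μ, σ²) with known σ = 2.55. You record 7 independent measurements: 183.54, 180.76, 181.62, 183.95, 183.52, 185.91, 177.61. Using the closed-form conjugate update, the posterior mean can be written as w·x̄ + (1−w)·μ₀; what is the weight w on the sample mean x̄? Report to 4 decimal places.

0.9785

For Normal data with known variance σ², a Normal(μ₀, σ₀²) prior on μ is conjugate. Posterior precision = 1/σ₀² + n/σ²; posterior mean is the precision-weighted average of μ₀ and x̄.
σ₀² = 6.50² = 42.25, σ² = 2.55² = 6.5025. Prior precision 1/σ₀² = 1/42.25; data precision n/σ² = 7/6.5025.
w = (n/σ²)/(1/σ₀² + n/σ²) = n·σ₀²/(σ² + n·σ₀²) = 7·42.25/(6.5025 + 7·42.25) = 295.75/302.2525 = 0.9785.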